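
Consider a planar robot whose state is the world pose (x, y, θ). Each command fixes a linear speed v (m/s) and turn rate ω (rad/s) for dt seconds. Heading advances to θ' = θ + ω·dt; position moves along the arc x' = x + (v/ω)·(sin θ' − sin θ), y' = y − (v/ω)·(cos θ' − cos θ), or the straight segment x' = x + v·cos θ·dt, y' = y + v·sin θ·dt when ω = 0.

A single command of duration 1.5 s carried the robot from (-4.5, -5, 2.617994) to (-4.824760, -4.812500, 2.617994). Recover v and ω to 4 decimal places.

Δθ = 2.617994 − 2.617994 = 0.000000
ω = Δθ/dt = 0.000000/1.5 = 0.0000
ω = 0 → v = (Δx·cos θ + Δy·sin θ)/dt = 0.2500

v = 0.2500, ω = 0.0000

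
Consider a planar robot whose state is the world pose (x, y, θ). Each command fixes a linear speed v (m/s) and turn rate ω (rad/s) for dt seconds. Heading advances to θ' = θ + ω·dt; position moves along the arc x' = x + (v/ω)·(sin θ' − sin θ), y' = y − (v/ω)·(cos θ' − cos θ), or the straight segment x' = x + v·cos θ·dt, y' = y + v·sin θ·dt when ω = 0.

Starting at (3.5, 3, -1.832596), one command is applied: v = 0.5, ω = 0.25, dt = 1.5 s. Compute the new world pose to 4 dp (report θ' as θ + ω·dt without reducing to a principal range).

θ' = -1.8326 + 0.25·1.5 = -1.4576
R = v/ω = 0.5/0.25 = 2.0000
x' = 3.5 + 2.0000·(sin -1.4576 − sin -1.8326) = 3.4447
y' = 3 − 2.0000·(cos -1.4576 − cos -1.8326) = 2.2564

(3.4447, 2.2564, -1.4576)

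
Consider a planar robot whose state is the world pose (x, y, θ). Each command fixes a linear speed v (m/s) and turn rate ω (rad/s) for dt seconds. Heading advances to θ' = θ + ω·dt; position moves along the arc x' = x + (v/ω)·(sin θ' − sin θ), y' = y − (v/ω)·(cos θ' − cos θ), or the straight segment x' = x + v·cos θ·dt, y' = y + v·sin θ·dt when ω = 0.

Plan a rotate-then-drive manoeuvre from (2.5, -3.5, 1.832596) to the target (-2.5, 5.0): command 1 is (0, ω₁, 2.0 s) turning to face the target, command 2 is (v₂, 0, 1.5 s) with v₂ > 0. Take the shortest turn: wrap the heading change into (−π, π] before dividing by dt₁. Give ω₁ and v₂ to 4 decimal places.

ω₁ = 0.1350, v₂ = 6.5744

heading to target = atan2(5−-3.5, -2.5−2.5) = 2.1025
Δθ = wrap(2.1025 − 1.8326) = 0.2699; ω₁ = Δθ/dt₁ = 0.1350
distance = √((-2.5−2.5)² + (5−-3.5)²) = 9.8615; v₂ = distance/dt₂ = 6.5744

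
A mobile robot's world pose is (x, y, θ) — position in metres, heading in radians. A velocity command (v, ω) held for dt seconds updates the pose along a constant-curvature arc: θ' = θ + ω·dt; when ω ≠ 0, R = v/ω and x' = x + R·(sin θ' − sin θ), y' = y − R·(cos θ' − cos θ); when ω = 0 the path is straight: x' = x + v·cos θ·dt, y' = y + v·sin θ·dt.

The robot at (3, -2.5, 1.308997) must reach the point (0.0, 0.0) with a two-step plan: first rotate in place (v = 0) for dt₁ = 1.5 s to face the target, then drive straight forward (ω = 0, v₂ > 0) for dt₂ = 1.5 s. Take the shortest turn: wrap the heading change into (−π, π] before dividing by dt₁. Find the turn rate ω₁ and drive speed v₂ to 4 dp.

ω₁ = 0.7586, v₂ = 2.6034

heading to target = atan2(0−-2.5, 0−3) = 2.4469
Δθ = wrap(2.4469 − 1.3090) = 1.1379; ω₁ = Δθ/dt₁ = 0.7586
distance = √((0−3)² + (0−-2.5)²) = 3.9051; v₂ = distance/dt₂ = 2.6034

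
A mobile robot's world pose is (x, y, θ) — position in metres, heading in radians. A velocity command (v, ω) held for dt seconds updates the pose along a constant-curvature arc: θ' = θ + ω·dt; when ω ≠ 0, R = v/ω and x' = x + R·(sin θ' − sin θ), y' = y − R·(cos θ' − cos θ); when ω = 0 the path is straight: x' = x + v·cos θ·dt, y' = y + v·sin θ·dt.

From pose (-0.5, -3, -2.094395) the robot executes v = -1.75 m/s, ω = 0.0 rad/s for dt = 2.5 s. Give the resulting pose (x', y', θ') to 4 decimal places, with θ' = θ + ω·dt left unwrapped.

(1.6875, 0.7889, -2.0944)

θ' = -2.0944 + 0.0·2.5 = -2.0944
ω = 0 → straight: x' = -0.5 + -1.75·cos(-2.0944)·2.5 = 1.6875
y' = -3 + -1.75·sin(-2.0944)·2.5 = 0.7889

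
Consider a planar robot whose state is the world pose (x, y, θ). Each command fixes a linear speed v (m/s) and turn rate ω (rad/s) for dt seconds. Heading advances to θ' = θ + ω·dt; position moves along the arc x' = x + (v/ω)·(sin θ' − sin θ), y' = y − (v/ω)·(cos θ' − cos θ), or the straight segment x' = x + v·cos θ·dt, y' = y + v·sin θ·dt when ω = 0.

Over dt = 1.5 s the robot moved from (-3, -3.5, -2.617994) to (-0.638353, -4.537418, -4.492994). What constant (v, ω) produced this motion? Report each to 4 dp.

Δθ = -4.492994 − -2.617994 = -1.875000
ω = Δθ/dt = -1.875000/1.5 = -1.2500
R = Δx/(sin θ' − sin θ) = 1.6000
v = R·ω = 1.6000·-1.2500 = -2.0000

v = -2.0000, ω = -1.2500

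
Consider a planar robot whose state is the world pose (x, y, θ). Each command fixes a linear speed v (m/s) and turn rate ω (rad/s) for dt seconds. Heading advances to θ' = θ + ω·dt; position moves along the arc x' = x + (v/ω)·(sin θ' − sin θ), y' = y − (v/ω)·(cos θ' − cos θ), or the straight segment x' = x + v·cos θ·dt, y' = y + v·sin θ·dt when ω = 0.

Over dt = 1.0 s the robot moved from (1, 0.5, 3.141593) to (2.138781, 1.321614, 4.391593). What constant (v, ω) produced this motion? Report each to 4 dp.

v = -1.5000, ω = 1.2500

Δθ = 4.391593 − 3.141593 = 1.250000
ω = Δθ/dt = 1.250000/1.0 = 1.2500
R = Δx/(sin θ' − sin θ) = -1.2000
v = R·ω = -1.2000·1.2500 = -1.5000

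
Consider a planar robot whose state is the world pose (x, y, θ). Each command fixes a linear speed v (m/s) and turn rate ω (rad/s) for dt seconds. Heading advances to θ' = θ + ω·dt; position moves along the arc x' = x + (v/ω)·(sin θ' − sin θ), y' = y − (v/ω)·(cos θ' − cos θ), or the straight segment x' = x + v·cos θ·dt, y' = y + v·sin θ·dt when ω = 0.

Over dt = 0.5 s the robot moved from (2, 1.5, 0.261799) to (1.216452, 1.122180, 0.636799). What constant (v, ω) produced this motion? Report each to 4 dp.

v = -1.7500, ω = 0.7500

Δθ = 0.636799 − 0.261799 = 0.375000
ω = Δθ/dt = 0.375000/0.5 = 0.7500
R = Δx/(sin θ' − sin θ) = -2.3333
v = R·ω = -2.3333·0.7500 = -1.7500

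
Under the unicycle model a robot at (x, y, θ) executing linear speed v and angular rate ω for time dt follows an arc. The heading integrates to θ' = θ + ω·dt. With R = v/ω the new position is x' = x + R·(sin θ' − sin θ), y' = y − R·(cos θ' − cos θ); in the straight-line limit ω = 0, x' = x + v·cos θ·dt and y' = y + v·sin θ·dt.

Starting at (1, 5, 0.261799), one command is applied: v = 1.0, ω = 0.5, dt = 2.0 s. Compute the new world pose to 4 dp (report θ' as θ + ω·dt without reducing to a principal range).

θ' = 0.2618 + 0.5·2.0 = 1.2618
R = v/ω = 1.0/0.5 = 2.0000
x' = 1 + 2.0000·(sin 1.2618 − sin 0.2618) = 2.3876
y' = 5 − 2.0000·(cos 1.2618 − cos 0.2618) = 6.3236

(2.3876, 6.3236, 1.2618)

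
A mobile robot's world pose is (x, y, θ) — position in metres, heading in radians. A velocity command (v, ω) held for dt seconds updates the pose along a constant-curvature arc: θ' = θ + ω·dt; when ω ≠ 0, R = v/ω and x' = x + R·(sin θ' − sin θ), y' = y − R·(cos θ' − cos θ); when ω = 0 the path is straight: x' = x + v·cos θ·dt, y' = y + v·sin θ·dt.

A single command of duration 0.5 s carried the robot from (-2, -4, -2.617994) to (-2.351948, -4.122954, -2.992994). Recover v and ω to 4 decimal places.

v = 0.7500, ω = -0.7500

Δθ = -2.992994 − -2.617994 = -0.375000
ω = Δθ/dt = -0.375000/0.5 = -0.7500
R = Δx/(sin θ' − sin θ) = -1.0000
v = R·ω = -1.0000·-0.7500 = 0.7500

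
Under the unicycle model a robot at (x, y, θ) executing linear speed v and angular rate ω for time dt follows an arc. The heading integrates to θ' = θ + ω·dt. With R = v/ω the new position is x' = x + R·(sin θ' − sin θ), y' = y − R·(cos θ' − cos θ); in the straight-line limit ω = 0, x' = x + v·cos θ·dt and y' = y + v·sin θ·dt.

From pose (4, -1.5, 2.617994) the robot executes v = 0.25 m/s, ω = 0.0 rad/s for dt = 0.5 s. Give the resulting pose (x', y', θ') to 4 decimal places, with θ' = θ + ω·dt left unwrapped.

(3.8917, -1.4375, 2.6180)

θ' = 2.6180 + 0.0·0.5 = 2.6180
ω = 0 → straight: x' = 4 + 0.25·cos(2.6180)·0.5 = 3.8917
y' = -1.5 + 0.25·sin(2.6180)·0.5 = -1.4375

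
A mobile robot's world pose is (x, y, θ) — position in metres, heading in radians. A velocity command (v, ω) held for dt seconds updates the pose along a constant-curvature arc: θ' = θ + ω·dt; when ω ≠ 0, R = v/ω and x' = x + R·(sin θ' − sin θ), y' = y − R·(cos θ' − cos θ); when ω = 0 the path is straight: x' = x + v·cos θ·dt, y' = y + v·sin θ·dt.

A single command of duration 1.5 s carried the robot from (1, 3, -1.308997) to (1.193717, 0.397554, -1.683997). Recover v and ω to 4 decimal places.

v = 1.7500, ω = -0.2500

Δθ = -1.683997 − -1.308997 = -0.375000
ω = Δθ/dt = -0.375000/1.5 = -0.2500
R = −Δy/(cos θ' − cos θ) = -7.0000
v = R·ω = -7.0000·-0.2500 = 1.7500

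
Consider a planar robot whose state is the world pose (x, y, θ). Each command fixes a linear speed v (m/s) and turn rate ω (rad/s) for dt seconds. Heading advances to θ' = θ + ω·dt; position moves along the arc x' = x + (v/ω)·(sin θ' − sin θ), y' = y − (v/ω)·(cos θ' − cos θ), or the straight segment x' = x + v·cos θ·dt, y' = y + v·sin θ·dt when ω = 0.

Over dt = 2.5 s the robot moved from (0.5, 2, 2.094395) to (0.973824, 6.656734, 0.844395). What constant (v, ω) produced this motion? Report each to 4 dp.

Δθ = 0.844395 − 2.094395 = -1.250000
ω = Δθ/dt = -1.250000/2.5 = -0.5000
R = −Δy/(cos θ' − cos θ) = -4.0000
v = R·ω = -4.0000·-0.5000 = 2.0000

v = 2.0000, ω = -0.5000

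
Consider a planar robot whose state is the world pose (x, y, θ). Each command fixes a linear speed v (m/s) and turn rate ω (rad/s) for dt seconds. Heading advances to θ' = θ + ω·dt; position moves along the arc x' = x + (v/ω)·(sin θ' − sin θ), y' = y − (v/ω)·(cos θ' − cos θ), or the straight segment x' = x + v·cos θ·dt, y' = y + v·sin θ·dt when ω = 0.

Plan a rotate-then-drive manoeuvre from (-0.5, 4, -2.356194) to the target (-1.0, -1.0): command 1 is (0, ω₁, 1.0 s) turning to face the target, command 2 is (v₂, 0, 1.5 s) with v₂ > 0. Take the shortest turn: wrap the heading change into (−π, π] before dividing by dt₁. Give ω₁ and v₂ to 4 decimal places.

heading to target = atan2(-1−4, -1−-0.5) = -1.6705
Δθ = wrap(-1.6705 − -2.3562) = 0.6857; ω₁ = Δθ/dt₁ = 0.6857
distance = √((-1−-0.5)² + (-1−4)²) = 5.0249; v₂ = distance/dt₂ = 3.3500

ω₁ = 0.6857, v₂ = 3.3500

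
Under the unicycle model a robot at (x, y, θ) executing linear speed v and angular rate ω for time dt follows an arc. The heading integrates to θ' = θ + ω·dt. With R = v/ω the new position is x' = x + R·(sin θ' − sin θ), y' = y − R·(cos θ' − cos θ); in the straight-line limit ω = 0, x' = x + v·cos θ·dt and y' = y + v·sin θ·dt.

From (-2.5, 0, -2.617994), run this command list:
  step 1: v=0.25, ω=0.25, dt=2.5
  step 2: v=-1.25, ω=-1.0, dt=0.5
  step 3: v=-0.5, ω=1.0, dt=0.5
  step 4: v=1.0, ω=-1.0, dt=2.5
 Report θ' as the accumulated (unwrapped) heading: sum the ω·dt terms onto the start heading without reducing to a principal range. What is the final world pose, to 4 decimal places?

(-4.2612, 0.4134, -4.4930)

step 1: θ'=-1.9930 (R=1.0000) → pose (-2.9122, -0.4563, -1.9930)
step 2: θ'=-2.4930 (R=1.2500) → pose (-2.5270, 0.0277, -2.4930)
step 3: θ'=-1.9930 (R=-0.5000) → pose (-2.3730, 0.2213, -1.9930)
step 4: θ'=-4.4930 (R=-1.0000) → pose (-4.2612, 0.4134, -4.4930)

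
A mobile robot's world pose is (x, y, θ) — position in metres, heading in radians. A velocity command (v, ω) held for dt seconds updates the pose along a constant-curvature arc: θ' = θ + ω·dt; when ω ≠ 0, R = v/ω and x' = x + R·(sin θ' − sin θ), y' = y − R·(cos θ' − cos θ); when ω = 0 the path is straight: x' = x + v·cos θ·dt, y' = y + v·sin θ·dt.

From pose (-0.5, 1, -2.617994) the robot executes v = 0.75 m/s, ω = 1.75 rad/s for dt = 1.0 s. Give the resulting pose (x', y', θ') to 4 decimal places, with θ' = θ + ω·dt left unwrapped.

(-0.6127, 0.3518, -0.8680)

θ' = -2.6180 + 1.75·1.0 = -0.8680
R = v/ω = 0.75/1.75 = 0.4286
x' = -0.5 + 0.4286·(sin -0.8680 − sin -2.6180) = -0.6127
y' = 1 − 0.4286·(cos -0.8680 − cos -2.6180) = 0.3518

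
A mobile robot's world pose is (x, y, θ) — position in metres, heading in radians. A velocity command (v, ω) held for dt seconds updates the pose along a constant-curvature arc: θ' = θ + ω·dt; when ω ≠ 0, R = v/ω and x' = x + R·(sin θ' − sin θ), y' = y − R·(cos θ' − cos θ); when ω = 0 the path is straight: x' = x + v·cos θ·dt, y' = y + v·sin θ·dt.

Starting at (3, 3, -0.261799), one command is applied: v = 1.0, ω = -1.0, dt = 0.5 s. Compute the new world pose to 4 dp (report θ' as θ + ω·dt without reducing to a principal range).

θ' = -0.2618 + -1.0·0.5 = -0.7618
R = v/ω = 1.0/-1.0 = -1.0000
x' = 3 + -1.0000·(sin -0.7618 − sin -0.2618) = 3.4314
y' = 3 − -1.0000·(cos -0.7618 − cos -0.2618) = 2.7577

(3.4314, 2.7577, -0.7618)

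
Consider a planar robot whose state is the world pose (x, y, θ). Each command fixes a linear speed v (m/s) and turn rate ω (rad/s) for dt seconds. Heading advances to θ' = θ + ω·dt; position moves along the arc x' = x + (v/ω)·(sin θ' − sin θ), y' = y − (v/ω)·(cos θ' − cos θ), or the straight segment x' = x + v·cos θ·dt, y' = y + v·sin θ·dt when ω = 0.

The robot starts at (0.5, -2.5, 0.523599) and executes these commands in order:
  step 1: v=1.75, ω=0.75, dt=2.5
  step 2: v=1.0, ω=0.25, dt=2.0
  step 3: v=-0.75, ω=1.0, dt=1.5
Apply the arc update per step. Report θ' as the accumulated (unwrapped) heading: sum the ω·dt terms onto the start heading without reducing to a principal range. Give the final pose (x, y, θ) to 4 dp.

step 1: θ'=2.3986 (R=2.3333) → pose (0.9118, 1.2391, 2.3986)
step 2: θ'=2.8986 (R=4.0000) → pose (-0.8317, 2.1758, 2.8986)
step 3: θ'=4.3986 (R=-0.7500) → pose (0.0621, 2.6723, 4.3986)

(0.0621, 2.6723, 4.3986)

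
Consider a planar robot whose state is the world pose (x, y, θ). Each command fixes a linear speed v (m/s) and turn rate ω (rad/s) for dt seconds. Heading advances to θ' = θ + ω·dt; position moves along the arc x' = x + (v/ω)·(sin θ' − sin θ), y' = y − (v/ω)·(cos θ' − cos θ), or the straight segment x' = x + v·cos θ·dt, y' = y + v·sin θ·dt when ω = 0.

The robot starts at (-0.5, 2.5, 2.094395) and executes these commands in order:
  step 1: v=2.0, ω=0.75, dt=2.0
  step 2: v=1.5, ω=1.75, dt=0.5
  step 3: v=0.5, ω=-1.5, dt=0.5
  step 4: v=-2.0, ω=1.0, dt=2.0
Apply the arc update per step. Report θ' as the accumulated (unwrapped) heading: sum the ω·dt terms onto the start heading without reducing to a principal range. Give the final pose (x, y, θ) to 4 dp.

(-4.5981, 6.1669, 5.7194)

step 1: θ'=3.5944 (R=2.6667) → pose (-3.9760, 3.5646, 3.5944)
step 2: θ'=4.4694 (R=0.8571) → pose (-4.4330, 3.0001, 4.4694)
step 3: θ'=3.7194 (R=-0.3333) → pose (-4.5745, 2.8011, 3.7194)
step 4: θ'=5.7194 (R=-2.0000) → pose (-4.5981, 6.1669, 5.7194)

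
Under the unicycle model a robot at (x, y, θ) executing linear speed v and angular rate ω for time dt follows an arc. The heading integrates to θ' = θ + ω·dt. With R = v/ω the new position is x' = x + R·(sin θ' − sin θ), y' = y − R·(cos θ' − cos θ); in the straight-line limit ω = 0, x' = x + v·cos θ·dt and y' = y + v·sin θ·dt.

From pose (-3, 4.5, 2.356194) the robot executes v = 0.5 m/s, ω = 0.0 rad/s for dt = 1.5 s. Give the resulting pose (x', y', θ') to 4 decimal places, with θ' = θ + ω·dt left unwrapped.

θ' = 2.3562 + 0.0·1.5 = 2.3562
ω = 0 → straight: x' = -3 + 0.5·cos(2.3562)·1.5 = -3.5303
y' = 4.5 + 0.5·sin(2.3562)·1.5 = 5.0303

(-3.5303, 5.0303, 2.3562)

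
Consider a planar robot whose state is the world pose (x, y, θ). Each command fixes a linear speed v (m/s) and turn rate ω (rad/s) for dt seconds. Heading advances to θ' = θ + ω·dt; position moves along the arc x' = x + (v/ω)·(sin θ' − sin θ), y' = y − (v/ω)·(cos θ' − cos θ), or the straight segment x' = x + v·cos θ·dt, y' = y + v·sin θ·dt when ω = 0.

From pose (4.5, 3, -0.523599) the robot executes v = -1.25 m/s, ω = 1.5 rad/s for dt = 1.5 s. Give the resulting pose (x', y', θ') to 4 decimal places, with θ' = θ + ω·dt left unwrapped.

θ' = -0.5236 + 1.5·1.5 = 1.7264
R = v/ω = -1.25/1.5 = -0.8333
x' = 4.5 + -0.8333·(sin 1.7264 − sin -0.5236) = 3.2601
y' = 3 − -0.8333·(cos 1.7264 − cos -0.5236) = 2.1492

(3.2601, 2.1492, 1.7264)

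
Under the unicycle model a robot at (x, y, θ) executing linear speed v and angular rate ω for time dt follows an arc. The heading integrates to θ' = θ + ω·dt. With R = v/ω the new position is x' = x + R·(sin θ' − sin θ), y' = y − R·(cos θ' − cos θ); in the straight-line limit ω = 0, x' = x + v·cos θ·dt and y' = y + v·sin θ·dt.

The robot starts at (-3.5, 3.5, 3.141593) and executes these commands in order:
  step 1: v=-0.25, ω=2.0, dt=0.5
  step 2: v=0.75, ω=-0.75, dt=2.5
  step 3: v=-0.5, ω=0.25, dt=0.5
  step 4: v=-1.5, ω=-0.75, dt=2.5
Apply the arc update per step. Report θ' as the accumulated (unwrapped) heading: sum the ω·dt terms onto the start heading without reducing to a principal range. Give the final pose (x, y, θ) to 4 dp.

step 1: θ'=4.1416 (R=-0.1250) → pose (-3.3948, 3.5575, 4.1416)
step 2: θ'=2.2666 (R=-1.0000) → pose (-5.0038, 3.4568, 2.2666)
step 3: θ'=2.3916 (R=-2.0000) → pose (-4.8320, 3.2754, 2.3916)
step 4: θ'=0.5166 (R=2.0000) → pose (-5.2075, 0.0730, 0.5166)

(-5.2075, 0.0730, 0.5166)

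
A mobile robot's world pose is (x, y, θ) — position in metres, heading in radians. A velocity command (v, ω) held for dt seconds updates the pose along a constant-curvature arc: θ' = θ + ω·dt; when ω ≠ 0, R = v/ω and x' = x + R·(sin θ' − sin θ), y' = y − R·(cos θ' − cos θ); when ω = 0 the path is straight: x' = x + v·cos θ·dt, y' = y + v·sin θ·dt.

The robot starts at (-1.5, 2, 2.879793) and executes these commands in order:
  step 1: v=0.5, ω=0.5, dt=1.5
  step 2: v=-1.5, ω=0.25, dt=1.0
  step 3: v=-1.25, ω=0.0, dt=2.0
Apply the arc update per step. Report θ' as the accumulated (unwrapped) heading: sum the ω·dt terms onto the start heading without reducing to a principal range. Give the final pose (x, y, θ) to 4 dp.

(0.8449, 4.4606, 3.8798)

step 1: θ'=3.6298 (R=1.0000) → pose (-2.2279, 1.9173, 3.6298)
step 2: θ'=3.8798 (R=-6.0000) → pose (-1.0043, 2.7782, 3.8798)
step 3: θ'=3.8798 (straight) → pose (0.8449, 4.4606, 3.8798)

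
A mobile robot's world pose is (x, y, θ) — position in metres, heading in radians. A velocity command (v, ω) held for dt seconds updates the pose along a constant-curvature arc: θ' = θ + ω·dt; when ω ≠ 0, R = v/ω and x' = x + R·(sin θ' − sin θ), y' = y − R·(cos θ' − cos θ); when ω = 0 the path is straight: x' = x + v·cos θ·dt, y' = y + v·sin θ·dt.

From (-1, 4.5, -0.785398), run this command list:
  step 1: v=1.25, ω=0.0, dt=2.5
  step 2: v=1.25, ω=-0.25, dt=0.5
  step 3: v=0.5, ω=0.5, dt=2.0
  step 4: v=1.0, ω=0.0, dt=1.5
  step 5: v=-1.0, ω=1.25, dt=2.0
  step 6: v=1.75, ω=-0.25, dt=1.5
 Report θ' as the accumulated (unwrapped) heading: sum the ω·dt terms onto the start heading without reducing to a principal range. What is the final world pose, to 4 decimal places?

(1.7202, 1.8543, 2.2146)

step 1: θ'=-0.7854 (straight) → pose (1.2097, 2.2903, -0.7854)
step 2: θ'=-0.9104 (R=-5.0000) → pose (1.6229, 1.8219, -0.9104)
step 3: θ'=0.0896 (R=1.0000) → pose (2.5021, 1.4394, 0.0896)
step 4: θ'=0.0896 (straight) → pose (3.9961, 1.5736, 0.0896)
step 5: θ'=2.5896 (R=-0.8000) → pose (3.6482, 0.0956, 2.5896)
step 6: θ'=2.2146 (R=-7.0000) → pose (1.7202, 1.8543, 2.2146)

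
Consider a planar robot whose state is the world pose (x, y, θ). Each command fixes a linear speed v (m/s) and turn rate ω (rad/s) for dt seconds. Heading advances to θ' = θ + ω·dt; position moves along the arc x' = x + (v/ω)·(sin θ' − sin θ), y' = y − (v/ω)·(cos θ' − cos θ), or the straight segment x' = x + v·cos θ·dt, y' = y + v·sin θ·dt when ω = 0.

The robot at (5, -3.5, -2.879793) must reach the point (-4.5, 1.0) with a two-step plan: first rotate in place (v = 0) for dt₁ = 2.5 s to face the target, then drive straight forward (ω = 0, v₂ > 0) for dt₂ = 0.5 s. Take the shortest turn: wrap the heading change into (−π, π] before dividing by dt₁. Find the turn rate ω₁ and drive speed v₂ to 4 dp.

heading to target = atan2(1−-3.5, -4.5−5) = 2.6992
Δθ = wrap(2.6992 − -2.8798) = -0.7042; ω₁ = Δθ/dt₁ = -0.2817
distance = √((-4.5−5)² + (1−-3.5)²) = 10.5119; v₂ = distance/dt₂ = 21.0238

ω₁ = -0.2817, v₂ = 21.0238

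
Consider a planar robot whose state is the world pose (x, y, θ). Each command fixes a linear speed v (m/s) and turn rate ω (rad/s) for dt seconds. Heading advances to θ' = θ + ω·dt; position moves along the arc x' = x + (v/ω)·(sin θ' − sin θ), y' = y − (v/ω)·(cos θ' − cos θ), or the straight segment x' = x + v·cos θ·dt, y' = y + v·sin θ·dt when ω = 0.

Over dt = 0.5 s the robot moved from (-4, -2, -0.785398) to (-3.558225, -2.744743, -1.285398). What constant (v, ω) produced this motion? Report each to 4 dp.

Δθ = -1.285398 − -0.785398 = -0.500000
ω = Δθ/dt = -0.500000/0.5 = -1.0000
R = −Δy/(cos θ' − cos θ) = -1.7500
v = R·ω = -1.7500·-1.0000 = 1.7500

v = 1.7500, ω = -1.0000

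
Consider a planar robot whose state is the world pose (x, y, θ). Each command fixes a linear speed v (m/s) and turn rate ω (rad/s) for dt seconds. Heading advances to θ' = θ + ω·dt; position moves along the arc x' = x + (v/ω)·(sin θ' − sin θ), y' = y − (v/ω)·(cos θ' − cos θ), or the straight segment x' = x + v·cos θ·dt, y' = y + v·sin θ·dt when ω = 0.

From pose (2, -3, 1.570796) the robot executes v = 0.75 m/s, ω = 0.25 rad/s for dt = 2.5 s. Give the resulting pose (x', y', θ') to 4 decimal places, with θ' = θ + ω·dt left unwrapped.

θ' = 1.5708 + 0.25·2.5 = 2.1958
R = v/ω = 0.75/0.25 = 3.0000
x' = 2 + 3.0000·(sin 2.1958 − sin 1.5708) = 1.4329
y' = -3 − 3.0000·(cos 2.1958 − cos 1.5708) = -1.2447

(1.4329, -1.2447, 2.1958)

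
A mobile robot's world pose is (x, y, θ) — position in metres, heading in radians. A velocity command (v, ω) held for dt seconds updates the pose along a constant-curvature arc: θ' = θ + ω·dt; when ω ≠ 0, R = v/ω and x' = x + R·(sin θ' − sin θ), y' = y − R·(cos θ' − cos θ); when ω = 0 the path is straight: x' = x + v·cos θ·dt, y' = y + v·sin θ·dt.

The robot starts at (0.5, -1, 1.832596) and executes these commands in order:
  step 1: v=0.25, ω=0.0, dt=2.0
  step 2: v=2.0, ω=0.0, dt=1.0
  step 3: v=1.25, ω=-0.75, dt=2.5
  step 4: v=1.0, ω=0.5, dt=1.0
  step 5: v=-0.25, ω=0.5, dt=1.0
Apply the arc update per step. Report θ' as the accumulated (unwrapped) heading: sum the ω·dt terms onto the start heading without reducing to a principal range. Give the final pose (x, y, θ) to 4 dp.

step 1: θ'=1.8326 (straight) → pose (0.3706, -0.5170, 1.8326)
step 2: θ'=1.8326 (straight) → pose (-0.1470, 1.4148, 1.8326)
step 3: θ'=-0.0424 (R=-1.6667) → pose (1.5335, 3.5113, -0.0424)
step 4: θ'=0.4576 (R=2.0000) → pose (2.5018, 3.7153, 0.4576)
step 5: θ'=0.9576 (R=-0.5000) → pose (2.3138, 3.5545, 0.9576)

(2.3138, 3.5545, 0.9576)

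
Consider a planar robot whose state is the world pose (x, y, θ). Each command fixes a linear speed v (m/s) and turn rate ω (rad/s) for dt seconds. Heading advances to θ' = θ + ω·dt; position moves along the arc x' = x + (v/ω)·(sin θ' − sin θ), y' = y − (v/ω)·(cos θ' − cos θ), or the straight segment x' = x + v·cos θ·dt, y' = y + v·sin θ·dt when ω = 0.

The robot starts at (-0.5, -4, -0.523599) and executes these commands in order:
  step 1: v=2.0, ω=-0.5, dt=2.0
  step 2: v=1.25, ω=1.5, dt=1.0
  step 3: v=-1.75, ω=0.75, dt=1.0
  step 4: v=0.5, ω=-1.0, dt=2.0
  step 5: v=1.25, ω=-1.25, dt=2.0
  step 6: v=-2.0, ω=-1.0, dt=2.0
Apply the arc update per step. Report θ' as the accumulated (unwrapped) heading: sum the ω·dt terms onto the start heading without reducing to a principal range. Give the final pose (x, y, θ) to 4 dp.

(-0.2392, -13.3442, -5.7736)

step 1: θ'=-1.5236 (R=-4.0000) → pose (1.4955, -7.2754, -1.5236)
step 2: θ'=-0.0236 (R=0.8333) → pose (2.3083, -8.0692, -0.0236)
step 3: θ'=0.7264 (R=-2.3333) → pose (0.7035, -8.6575, 0.7264)
step 4: θ'=-1.2736 (R=-0.5000) → pose (1.5136, -8.8849, -1.2736)
step 5: θ'=-3.7736 (R=-1.0000) → pose (-0.0333, -9.9846, -3.7736)
step 6: θ'=-5.7736 (R=2.0000) → pose (-0.2392, -13.3442, -5.7736)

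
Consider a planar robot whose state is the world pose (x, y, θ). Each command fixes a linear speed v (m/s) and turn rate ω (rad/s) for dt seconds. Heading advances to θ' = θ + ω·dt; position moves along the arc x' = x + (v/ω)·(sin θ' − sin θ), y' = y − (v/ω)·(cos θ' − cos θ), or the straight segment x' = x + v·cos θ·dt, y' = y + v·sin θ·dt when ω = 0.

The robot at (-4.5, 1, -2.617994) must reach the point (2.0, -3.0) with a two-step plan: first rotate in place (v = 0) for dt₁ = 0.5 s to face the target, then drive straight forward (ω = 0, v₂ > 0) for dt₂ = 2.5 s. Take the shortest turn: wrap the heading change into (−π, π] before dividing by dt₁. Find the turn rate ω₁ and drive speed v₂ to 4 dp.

heading to target = atan2(-3−1, 2−-4.5) = -0.5517
Δθ = wrap(-0.5517 − -2.6180) = 2.0663; ω₁ = Δθ/dt₁ = 4.1327
distance = √((2−-4.5)² + (-3−1)²) = 7.6322; v₂ = distance/dt₂ = 3.0529

ω₁ = 4.1327, v₂ = 3.0529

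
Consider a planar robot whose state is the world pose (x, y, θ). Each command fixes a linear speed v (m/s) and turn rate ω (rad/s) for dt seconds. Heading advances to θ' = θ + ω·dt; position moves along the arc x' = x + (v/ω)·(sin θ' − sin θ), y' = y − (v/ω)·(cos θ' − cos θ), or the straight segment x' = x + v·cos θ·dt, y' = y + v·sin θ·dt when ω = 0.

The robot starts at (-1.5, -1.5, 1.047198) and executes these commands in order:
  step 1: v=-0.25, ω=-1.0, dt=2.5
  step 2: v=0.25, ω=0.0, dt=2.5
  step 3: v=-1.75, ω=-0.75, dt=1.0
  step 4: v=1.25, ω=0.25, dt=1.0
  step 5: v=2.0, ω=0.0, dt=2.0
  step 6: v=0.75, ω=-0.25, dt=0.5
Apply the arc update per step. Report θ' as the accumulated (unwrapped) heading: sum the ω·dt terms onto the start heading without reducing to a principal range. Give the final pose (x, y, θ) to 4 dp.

step 1: θ'=-1.4528 (R=0.2500) → pose (-1.9648, -1.4044, -1.4528)
step 2: θ'=-1.4528 (straight) → pose (-1.8912, -2.0251, -1.4528)
step 3: θ'=-2.2028 (R=2.3333) → pose (-1.4567, -0.3720, -2.2028)
step 4: θ'=-1.9528 (R=5.0000) → pose (-2.0621, -1.4619, -1.9528)
step 5: θ'=-1.9528 (straight) → pose (-3.5532, -5.1735, -1.9528)
step 6: θ'=-2.0778 (R=-3.0000) → pose (-3.7144, -5.5119, -2.0778)

(-3.7144, -5.5119, -2.0778)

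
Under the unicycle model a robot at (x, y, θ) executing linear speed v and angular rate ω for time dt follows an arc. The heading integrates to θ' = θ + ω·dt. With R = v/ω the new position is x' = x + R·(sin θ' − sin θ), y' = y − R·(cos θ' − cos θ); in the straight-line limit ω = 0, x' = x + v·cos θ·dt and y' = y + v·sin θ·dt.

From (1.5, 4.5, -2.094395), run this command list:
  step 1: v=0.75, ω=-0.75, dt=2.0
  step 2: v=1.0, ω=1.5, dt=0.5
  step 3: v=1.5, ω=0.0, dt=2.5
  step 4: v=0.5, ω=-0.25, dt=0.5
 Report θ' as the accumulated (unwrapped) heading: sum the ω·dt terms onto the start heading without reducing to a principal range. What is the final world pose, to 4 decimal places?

(-4.1190, 2.9825, -2.9694)

step 1: θ'=-3.5944 (R=-1.0000) → pose (0.1965, 4.1008, -3.5944)
step 2: θ'=-2.8444 (R=0.6667) → pose (-0.2904, 4.1387, -2.8444)
step 3: θ'=-2.8444 (straight) → pose (-3.8760, 3.0406, -2.8444)
step 4: θ'=-2.9694 (R=-2.0000) → pose (-4.1190, 2.9825, -2.9694)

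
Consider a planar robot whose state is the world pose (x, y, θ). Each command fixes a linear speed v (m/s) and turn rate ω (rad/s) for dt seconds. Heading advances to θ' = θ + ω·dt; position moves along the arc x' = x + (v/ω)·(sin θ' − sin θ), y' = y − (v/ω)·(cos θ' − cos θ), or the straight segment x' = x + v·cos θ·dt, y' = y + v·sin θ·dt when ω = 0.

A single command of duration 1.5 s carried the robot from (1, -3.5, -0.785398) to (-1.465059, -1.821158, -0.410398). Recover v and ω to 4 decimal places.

Δθ = -0.410398 − -0.785398 = 0.375000
ω = Δθ/dt = 0.375000/1.5 = 0.2500
R = Δx/(sin θ' − sin θ) = -8.0000
v = R·ω = -8.0000·0.2500 = -2.0000

v = -2.0000, ω = 0.2500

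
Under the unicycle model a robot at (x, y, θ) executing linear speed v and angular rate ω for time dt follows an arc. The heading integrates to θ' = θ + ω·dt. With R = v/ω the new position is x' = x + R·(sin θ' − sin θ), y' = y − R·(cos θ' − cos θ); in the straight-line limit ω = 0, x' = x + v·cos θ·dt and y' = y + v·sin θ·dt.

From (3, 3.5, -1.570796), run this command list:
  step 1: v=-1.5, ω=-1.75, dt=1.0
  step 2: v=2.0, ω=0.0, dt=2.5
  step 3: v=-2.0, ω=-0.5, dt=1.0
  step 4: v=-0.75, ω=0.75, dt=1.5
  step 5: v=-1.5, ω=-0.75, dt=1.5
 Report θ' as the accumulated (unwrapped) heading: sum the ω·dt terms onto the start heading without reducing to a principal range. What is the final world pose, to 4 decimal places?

(4.0678, 4.0384, -3.8208)

step 1: θ'=-3.3208 (R=0.8571) → pose (4.0099, 4.3434, -3.3208)
step 2: θ'=-3.3208 (straight) → pose (-0.9100, 5.2346, -3.3208)
step 3: θ'=-3.8208 (R=4.0000) → pose (0.8897, 4.4110, -3.8208)
step 4: θ'=-2.6958 (R=-1.0000) → pose (1.9491, 4.2868, -2.6958)
step 5: θ'=-3.8208 (R=2.0000) → pose (4.0678, 4.0384, -3.8208)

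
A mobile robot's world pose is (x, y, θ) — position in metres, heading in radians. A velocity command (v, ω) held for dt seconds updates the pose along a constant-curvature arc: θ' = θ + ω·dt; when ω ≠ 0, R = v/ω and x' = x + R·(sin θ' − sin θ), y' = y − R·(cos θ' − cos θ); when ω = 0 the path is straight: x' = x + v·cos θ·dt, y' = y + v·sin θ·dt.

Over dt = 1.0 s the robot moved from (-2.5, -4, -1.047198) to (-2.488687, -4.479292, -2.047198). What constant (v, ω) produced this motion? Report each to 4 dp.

v = 0.5000, ω = -1.0000

Δθ = -2.047198 − -1.047198 = -1.000000
ω = Δθ/dt = -1.000000/1.0 = -1.0000
R = −Δy/(cos θ' − cos θ) = -0.5000
v = R·ω = -0.5000·-1.0000 = 0.5000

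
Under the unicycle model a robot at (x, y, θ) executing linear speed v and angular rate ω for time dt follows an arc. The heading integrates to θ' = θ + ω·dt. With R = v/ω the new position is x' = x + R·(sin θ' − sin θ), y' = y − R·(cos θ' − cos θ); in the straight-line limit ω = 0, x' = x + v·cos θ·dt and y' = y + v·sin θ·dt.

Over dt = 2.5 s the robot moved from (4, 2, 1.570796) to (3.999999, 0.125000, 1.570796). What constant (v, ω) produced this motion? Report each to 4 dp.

Δθ = 1.570796 − 1.570796 = 0.000000
ω = Δθ/dt = 0.000000/2.5 = 0.0000
ω = 0 → v = (Δx·cos θ + Δy·sin θ)/dt = -0.7500

v = -0.7500, ω = 0.0000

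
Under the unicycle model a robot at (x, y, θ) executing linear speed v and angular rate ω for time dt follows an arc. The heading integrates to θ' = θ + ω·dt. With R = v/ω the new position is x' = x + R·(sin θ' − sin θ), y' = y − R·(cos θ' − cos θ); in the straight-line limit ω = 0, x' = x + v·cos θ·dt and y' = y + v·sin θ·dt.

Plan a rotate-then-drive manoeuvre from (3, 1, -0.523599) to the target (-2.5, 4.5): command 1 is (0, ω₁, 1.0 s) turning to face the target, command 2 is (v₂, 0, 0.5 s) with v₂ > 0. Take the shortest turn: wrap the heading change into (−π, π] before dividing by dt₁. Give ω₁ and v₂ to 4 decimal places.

heading to target = atan2(4.5−1, -2.5−3) = 2.5749
Δθ = wrap(2.5749 − -0.5236) = 3.0985; ω₁ = Δθ/dt₁ = 3.0985
distance = √((-2.5−3)² + (4.5−1)²) = 6.5192; v₂ = distance/dt₂ = 13.0384

ω₁ = 3.0985, v₂ = 13.0384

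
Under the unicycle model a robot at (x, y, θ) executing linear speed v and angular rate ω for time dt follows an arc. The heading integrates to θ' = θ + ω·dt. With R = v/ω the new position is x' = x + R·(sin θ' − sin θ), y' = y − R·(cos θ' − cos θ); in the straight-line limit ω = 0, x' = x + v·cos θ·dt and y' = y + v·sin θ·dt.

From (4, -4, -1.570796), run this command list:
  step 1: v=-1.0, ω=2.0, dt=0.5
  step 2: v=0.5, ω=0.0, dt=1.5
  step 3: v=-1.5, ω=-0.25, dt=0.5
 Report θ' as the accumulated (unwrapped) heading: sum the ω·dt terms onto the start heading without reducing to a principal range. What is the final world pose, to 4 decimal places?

step 1: θ'=-0.5708 (R=-0.5000) → pose (3.7702, -3.5793, -0.5708)
step 2: θ'=-0.5708 (straight) → pose (4.4013, -3.9845, -0.5708)
step 3: θ'=-0.6958 (R=6.0000) → pose (3.7971, -3.5409, -0.6958)

(3.7971, -3.5409, -0.6958)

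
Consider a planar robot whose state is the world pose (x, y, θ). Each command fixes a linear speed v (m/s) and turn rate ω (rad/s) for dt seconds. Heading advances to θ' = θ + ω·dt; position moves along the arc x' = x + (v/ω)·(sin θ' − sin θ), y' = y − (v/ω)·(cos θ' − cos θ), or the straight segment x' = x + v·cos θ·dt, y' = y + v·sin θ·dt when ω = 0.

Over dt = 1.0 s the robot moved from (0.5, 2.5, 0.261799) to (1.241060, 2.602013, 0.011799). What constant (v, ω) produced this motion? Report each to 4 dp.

v = 0.7500, ω = -0.2500

Δθ = 0.011799 − 0.261799 = -0.250000
ω = Δθ/dt = -0.250000/1.0 = -0.2500
R = Δx/(sin θ' − sin θ) = -3.0000
v = R·ω = -3.0000·-0.2500 = 0.7500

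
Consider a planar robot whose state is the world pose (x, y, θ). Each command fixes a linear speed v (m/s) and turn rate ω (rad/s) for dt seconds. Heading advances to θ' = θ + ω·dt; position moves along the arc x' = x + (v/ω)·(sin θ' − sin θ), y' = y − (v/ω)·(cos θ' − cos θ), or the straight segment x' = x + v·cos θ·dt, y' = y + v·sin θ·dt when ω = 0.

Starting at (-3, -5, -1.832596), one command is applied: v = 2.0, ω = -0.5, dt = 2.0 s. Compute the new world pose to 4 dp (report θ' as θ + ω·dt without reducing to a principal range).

(-5.6473, -7.7753, -2.8326)

θ' = -1.8326 + -0.5·2.0 = -2.8326
R = v/ω = 2.0/-0.5 = -4.0000
x' = -3 + -4.0000·(sin -2.8326 − sin -1.8326) = -5.6473
y' = -5 − -4.0000·(cos -2.8326 − cos -1.8326) = -7.7753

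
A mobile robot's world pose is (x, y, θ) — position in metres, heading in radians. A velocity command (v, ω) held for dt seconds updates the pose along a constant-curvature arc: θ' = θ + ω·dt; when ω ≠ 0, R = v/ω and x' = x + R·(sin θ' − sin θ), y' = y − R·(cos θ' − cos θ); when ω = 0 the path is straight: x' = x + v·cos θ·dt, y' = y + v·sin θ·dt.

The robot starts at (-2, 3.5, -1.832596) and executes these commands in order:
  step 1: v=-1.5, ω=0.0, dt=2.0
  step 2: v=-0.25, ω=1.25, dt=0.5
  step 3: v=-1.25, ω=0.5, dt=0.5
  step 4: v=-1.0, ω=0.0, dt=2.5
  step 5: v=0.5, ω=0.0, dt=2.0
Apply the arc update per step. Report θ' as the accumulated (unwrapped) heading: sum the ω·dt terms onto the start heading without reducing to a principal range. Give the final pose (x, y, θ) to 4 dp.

step 1: θ'=-1.8326 (straight) → pose (-1.2235, 6.3978, -1.8326)
step 2: θ'=-1.2076 (R=-0.2000) → pose (-1.2298, 6.5206, -1.2076)
step 3: θ'=-0.9576 (R=-2.5000) → pose (-1.5222, 7.0711, -0.9576)
step 4: θ'=-0.9576 (straight) → pose (-2.9609, 9.1157, -0.9576)
step 5: θ'=-0.9576 (straight) → pose (-2.3854, 8.2979, -0.9576)

(-2.3854, 8.2979, -0.9576)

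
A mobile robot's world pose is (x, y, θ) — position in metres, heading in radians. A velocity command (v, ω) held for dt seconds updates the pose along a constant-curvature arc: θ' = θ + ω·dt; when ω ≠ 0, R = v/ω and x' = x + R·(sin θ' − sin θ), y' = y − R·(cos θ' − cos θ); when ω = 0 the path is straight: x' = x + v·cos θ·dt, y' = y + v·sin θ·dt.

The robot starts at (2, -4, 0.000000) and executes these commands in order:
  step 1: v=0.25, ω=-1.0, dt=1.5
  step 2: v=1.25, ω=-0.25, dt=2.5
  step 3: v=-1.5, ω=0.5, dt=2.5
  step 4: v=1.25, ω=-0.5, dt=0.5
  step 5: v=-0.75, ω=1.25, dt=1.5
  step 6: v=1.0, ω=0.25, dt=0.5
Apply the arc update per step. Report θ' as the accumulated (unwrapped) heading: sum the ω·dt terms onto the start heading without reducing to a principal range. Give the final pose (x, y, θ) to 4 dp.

(0.9953, -3.6970, 0.8750)

step 1: θ'=-1.5000 (R=-0.2500) → pose (2.2494, -4.2323, -1.5000)
step 2: θ'=-2.1250 (R=-5.0000) → pose (1.5135, -7.2173, -2.1250)
step 3: θ'=-0.8750 (R=-3.0000) → pose (1.2652, -3.7155, -0.8750)
step 4: θ'=-1.1250 (R=-2.5000) → pose (1.6020, -4.2401, -1.1250)
step 5: θ'=0.7500 (R=-0.6000) → pose (0.6516, -4.0598, 0.7500)
step 6: θ'=0.8750 (R=4.0000) → pose (0.9953, -3.6970, 0.8750)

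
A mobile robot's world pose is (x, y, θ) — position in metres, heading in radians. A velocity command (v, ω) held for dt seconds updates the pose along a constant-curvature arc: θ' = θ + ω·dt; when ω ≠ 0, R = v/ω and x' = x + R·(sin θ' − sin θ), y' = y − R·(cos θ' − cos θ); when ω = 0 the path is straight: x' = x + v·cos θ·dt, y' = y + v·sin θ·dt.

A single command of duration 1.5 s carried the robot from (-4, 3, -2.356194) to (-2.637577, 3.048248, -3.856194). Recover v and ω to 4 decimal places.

Δθ = -3.856194 − -2.356194 = -1.500000
ω = Δθ/dt = -1.500000/1.5 = -1.0000
R = Δx/(sin θ' − sin θ) = 1.0000
v = R·ω = 1.0000·-1.0000 = -1.0000

v = -1.0000, ω = -1.0000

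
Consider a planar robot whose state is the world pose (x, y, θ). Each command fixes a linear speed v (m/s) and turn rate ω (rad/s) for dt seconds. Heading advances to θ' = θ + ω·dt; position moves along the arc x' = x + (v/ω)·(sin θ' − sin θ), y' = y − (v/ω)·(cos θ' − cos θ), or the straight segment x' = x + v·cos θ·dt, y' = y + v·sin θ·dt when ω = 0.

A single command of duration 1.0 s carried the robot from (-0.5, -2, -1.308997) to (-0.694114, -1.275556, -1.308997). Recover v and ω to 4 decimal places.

v = -0.7500, ω = 0.0000

Δθ = -1.308997 − -1.308997 = 0.000000
ω = Δθ/dt = 0.000000/1.0 = 0.0000
ω = 0 → v = (Δx·cos θ + Δy·sin θ)/dt = -0.7500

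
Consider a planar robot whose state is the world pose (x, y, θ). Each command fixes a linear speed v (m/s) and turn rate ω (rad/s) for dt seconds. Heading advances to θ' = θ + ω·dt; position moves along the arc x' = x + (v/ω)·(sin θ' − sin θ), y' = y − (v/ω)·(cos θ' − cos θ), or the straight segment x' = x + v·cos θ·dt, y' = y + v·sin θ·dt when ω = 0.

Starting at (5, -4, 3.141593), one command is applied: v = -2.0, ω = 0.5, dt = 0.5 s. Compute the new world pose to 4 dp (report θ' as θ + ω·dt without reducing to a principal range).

θ' = 3.1416 + 0.5·0.5 = 3.3916
R = v/ω = -2.0/0.5 = -4.0000
x' = 5 + -4.0000·(sin 3.3916 − sin 3.1416) = 5.9896
y' = -4 − -4.0000·(cos 3.3916 − cos 3.1416) = -3.8756

(5.9896, -3.8756, 3.3916)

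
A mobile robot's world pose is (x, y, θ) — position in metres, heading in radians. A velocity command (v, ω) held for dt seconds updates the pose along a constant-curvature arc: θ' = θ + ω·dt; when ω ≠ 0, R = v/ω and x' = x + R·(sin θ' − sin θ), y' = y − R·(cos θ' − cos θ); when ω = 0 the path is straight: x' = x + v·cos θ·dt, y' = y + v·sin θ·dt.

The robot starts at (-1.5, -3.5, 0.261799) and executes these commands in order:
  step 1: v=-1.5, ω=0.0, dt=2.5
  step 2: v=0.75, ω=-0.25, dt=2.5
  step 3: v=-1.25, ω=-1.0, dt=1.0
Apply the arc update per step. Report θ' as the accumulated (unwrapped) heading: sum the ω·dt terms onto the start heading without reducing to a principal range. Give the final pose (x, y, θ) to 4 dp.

(-4.0590, -3.6532, -1.3632)

step 1: θ'=0.2618 (straight) → pose (-5.1222, -4.4706, 0.2618)
step 2: θ'=-0.3632 (R=-3.0000) → pose (-3.2800, -4.5641, -0.3632)
step 3: θ'=-1.3632 (R=1.2500) → pose (-4.0590, -3.6532, -1.3632)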